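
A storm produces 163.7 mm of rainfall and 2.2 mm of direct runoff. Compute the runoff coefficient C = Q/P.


The runoff coefficient C = runoff depth / rainfall depth.
C = 2.2 / 163.7
  = 0.0134.

0.0134


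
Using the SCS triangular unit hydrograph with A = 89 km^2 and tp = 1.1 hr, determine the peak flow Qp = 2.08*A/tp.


SCS formula: Qp = 2.08 * A / tp.
Qp = 2.08 * 89 / 1.1
   = 185.12 / 1.1
   = 168.29 m^3/s per cm.

168.29


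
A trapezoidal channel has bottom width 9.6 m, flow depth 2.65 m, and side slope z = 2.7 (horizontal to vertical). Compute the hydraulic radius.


For a trapezoidal section with side slope z:
A = (b + z*y)*y = (9.6 + 2.7*2.65)*2.65 = 44.401 m^2.
P = b + 2*y*sqrt(1 + z^2) = 9.6 + 2*2.65*sqrt(1 + 2.7^2) = 24.86 m.
R = A/P = 44.401 / 24.86 = 1.786 m.

1.786


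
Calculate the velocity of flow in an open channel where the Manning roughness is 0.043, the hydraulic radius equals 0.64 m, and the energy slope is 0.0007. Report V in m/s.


Manning's equation gives V = (1/n) * R^(2/3) * S^(1/2).
First, compute R^(2/3) = 0.64^(2/3) = 0.7427.
Next, S^(1/2) = 0.0007^(1/2) = 0.026458.
Then 1/n = 1/0.043 = 23.26.
V = 23.26 * 0.7427 * 0.026458 = 0.4569 m/s.

0.4569


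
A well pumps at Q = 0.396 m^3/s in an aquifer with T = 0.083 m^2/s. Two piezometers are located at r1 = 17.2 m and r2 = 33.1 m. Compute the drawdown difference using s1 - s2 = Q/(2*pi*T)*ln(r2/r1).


Thiem equation: s1 - s2 = Q/(2*pi*T) * ln(r2/r1).
ln(r2/r1) = ln(33.1/17.2) = 0.6546.
Q/(2*pi*T) = 0.396 / (2*pi*0.083) = 0.396 / 0.5215 = 0.7593.
s1 - s2 = 0.7593 * 0.6546 = 0.4971 m.

0.4971


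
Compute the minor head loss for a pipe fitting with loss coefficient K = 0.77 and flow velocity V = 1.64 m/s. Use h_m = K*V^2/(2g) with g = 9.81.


Minor loss formula: h_m = K * V^2/(2g).
V^2 = 1.64^2 = 2.6896.
V^2/(2g) = 2.6896 / 19.62 = 0.1371 m.
h_m = 0.77 * 0.1371 = 0.1056 m.

0.1056


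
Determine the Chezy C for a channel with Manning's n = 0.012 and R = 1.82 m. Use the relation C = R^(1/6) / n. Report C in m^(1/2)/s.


The Chezy coefficient relates to Manning's n through C = R^(1/6) / n.
R^(1/6) = 1.82^(1/6) = 1.104957.
C = 1.104957 / 0.012 = 92.08 m^(1/2)/s.

92.08


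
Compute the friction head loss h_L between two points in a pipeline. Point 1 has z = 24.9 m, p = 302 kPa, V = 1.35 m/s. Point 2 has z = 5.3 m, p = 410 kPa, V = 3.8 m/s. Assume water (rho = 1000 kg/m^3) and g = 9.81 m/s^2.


Total head at each section: H = z + p/(rho*g) + V^2/(2g).
H1 = 24.9 + 302*1000/(1000*9.81) + 1.35^2/(2*9.81)
   = 24.9 + 30.785 + 0.0929
   = 55.778 m.
H2 = 5.3 + 410*1000/(1000*9.81) + 3.8^2/(2*9.81)
   = 5.3 + 41.794 + 0.736
   = 47.83 m.
h_L = H1 - H2 = 55.778 - 47.83 = 7.948 m.

7.948


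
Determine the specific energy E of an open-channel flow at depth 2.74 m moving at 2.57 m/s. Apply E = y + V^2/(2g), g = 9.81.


Specific energy E = y + V^2/(2g).
Velocity head = V^2/(2g) = 2.57^2 / (2*9.81) = 6.6049 / 19.62 = 0.3366 m.
E = 2.74 + 0.3366 = 3.0766 m.

3.0766


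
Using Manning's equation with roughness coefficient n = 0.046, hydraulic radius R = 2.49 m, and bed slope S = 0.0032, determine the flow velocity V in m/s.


Manning's equation gives V = (1/n) * R^(2/3) * S^(1/2).
First, compute R^(2/3) = 2.49^(2/3) = 1.8371.
Next, S^(1/2) = 0.0032^(1/2) = 0.056569.
Then 1/n = 1/0.046 = 21.74.
V = 21.74 * 1.8371 * 0.056569 = 2.2592 m/s.

2.2592


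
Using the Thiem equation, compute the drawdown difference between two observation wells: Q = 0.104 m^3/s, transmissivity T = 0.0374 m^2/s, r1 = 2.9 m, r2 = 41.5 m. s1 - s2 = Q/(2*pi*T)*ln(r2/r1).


Thiem equation: s1 - s2 = Q/(2*pi*T) * ln(r2/r1).
ln(r2/r1) = ln(41.5/2.9) = 2.661.
Q/(2*pi*T) = 0.104 / (2*pi*0.0374) = 0.104 / 0.235 = 0.4426.
s1 - s2 = 0.4426 * 2.661 = 1.1777 m.

1.1777


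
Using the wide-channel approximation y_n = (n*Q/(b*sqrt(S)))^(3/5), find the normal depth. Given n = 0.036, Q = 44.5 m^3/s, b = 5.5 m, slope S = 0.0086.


We use the wide-channel approximation y_n = (n*Q/(b*sqrt(S)))^(3/5).
sqrt(S) = sqrt(0.0086) = 0.092736.
Numerator: n*Q = 0.036 * 44.5 = 1.602.
Denominator: b*sqrt(S) = 5.5 * 0.092736 = 0.510048.
arg = 3.1409.
y_n = 3.1409^(3/5) = 1.9871 m.

1.9871


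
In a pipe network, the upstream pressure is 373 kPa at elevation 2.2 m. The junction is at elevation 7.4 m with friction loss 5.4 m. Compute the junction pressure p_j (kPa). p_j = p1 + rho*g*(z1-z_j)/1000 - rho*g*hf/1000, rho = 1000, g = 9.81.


Junction pressure: p_j = p1 + rho*g*(z1 - z_j)/1000 - rho*g*hf/1000.
Elevation term = 1000*9.81*(2.2 - 7.4)/1000 = -51.012 kPa.
Friction term = 1000*9.81*5.4/1000 = 52.974 kPa.
p_j = 373 + -51.012 - 52.974 = 269.01 kPa.

269.01


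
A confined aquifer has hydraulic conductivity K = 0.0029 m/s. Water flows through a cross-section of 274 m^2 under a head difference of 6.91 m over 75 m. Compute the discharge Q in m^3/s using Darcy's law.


Darcy's law: Q = K * A * i, where i = dh/L.
Hydraulic gradient i = 6.91 / 75 = 0.092133.
Q = 0.0029 * 274 * 0.092133
  = 0.0732 m^3/s.

0.0732


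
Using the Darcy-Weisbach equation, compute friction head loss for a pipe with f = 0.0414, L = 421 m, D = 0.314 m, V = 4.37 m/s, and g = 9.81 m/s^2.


Darcy-Weisbach equation: h_f = f * (L/D) * V^2/(2g).
f * L/D = 0.0414 * 421/0.314 = 55.5076.
V^2/(2g) = 4.37^2 / (2*9.81) = 19.0969 / 19.62 = 0.9733 m.
h_f = 55.5076 * 0.9733 = 54.028 m.

54.028


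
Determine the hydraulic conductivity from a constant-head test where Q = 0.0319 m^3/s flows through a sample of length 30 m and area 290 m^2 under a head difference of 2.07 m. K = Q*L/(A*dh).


From K = Q*L / (A*dh):
Numerator: Q*L = 0.0319 * 30 = 0.957.
Denominator: A*dh = 290 * 2.07 = 600.3.
K = 0.957 / 600.3 = 0.001594 m/s.

0.001594


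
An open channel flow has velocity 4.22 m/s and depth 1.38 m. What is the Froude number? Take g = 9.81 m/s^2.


The Froude number is defined as Fr = V / sqrt(g*y).
g*y = 9.81 * 1.38 = 13.5378.
sqrt(g*y) = sqrt(13.5378) = 3.6794.
Fr = 4.22 / 3.6794 = 1.1469.

1.1469


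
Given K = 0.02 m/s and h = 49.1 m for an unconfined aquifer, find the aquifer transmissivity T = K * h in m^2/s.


Transmissivity is defined as T = K * h.
T = 0.02 * 49.1
  = 0.982 m^2/s.

0.982


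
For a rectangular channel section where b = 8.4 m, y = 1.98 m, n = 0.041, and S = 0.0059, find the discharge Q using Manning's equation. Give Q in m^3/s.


For a rectangular channel, the cross-sectional area A = b * y = 8.4 * 1.98 = 16.63 m^2.
The wetted perimeter P = b + 2y = 8.4 + 2*1.98 = 12.36 m.
Hydraulic radius R = A/P = 16.63/12.36 = 1.3456 m.
Velocity V = (1/n)*R^(2/3)*S^(1/2) = (1/0.041)*1.3456^(2/3)*0.0059^(1/2) = 2.2835 m/s.
Discharge Q = A * V = 16.63 * 2.2835 = 37.978 m^3/s.

37.978


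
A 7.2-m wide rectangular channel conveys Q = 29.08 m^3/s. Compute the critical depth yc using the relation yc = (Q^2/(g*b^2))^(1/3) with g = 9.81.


Using yc = (Q^2 / (g * b^2))^(1/3):
Q^2 = 29.08^2 = 845.65.
g * b^2 = 9.81 * 7.2^2 = 9.81 * 51.84 = 508.55.
Q^2 / (g*b^2) = 845.65 / 508.55 = 1.6629.
yc = 1.6629^(1/3) = 1.1847 m.

1.1847


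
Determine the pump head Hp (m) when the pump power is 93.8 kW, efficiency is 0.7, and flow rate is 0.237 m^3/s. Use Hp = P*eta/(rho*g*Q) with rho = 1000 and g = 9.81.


Pump head formula: Hp = P * eta / (rho * g * Q).
Numerator: P * eta = 93.8 * 1000 * 0.7 = 65660.0 W.
Denominator: rho * g * Q = 1000 * 9.81 * 0.237 = 2324.97.
Hp = 65660.0 / 2324.97 = 28.24 m.

28.24


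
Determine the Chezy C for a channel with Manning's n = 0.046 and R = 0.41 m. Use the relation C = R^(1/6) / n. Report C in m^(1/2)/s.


The Chezy coefficient relates to Manning's n through C = R^(1/6) / n.
R^(1/6) = 0.41^(1/6) = 0.861914.
C = 0.861914 / 0.046 = 18.74 m^(1/2)/s.

18.74


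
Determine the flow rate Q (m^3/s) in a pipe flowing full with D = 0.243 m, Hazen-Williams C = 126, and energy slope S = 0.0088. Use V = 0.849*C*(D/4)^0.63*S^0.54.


For a full circular pipe, R = D/4 = 0.243/4 = 0.0607 m.
V = 0.849 * 126 * 0.0607^0.63 * 0.0088^0.54
  = 0.849 * 126 * 0.171251 * 0.077628
  = 1.4221 m/s.
Pipe area A = pi*D^2/4 = pi*0.243^2/4 = 0.0464 m^2.
Q = A * V = 0.0464 * 1.4221 = 0.066 m^3/s.

0.066


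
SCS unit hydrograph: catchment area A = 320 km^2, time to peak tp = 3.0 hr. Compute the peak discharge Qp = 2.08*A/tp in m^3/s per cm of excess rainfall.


SCS formula: Qp = 2.08 * A / tp.
Qp = 2.08 * 320 / 3.0
   = 665.6 / 3.0
   = 221.87 m^3/s per cm.

221.87


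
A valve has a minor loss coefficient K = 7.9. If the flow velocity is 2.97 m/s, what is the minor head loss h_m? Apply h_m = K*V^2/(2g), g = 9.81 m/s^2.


Minor loss formula: h_m = K * V^2/(2g).
V^2 = 2.97^2 = 8.8209.
V^2/(2g) = 8.8209 / 19.62 = 0.4496 m.
h_m = 7.9 * 0.4496 = 3.5517 m.

3.5517


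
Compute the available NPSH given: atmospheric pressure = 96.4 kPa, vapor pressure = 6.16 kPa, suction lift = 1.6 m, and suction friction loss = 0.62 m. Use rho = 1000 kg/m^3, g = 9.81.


NPSHa = p_atm/(rho*g) - z_s - hf_s - p_vap/(rho*g).
p_atm/(rho*g) = 96.4*1000 / (1000*9.81) = 9.827 m.
p_vap/(rho*g) = 6.16*1000 / (1000*9.81) = 0.628 m.
NPSHa = 9.827 - 1.6 - 0.62 - 0.628
      = 6.98 m.

6.98


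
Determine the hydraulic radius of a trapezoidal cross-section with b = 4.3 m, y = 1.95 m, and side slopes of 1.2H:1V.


For a trapezoidal section with side slope z:
A = (b + z*y)*y = (4.3 + 1.2*1.95)*1.95 = 12.948 m^2.
P = b + 2*y*sqrt(1 + z^2) = 4.3 + 2*1.95*sqrt(1 + 1.2^2) = 10.392 m.
R = A/P = 12.948 / 10.392 = 1.246 m.

1.246


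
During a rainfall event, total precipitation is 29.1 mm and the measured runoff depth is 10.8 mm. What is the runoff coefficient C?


The runoff coefficient C = runoff depth / rainfall depth.
C = 10.8 / 29.1
  = 0.3711.

0.3711


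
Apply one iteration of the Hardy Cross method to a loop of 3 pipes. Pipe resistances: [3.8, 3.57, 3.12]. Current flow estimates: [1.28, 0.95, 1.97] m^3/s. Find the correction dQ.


Numerator terms (r*Q*|Q|): 3.8*1.28*|1.28| = 6.2259; 3.57*0.95*|0.95| = 3.2219; 3.12*1.97*|1.97| = 12.1084.
Sum of numerator = 21.5563.
Denominator terms (r*|Q|): 3.8*|1.28| = 4.864; 3.57*|0.95| = 3.3915; 3.12*|1.97| = 6.1464.
2 * sum of denominator = 2 * 14.4019 = 28.8038.
dQ = -21.5563 / 28.8038 = -0.7484 m^3/s.

-0.7484


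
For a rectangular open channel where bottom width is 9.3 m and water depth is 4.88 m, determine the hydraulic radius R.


For a rectangular section:
Flow area A = b * y = 9.3 * 4.88 = 45.38 m^2.
Wetted perimeter P = b + 2y = 9.3 + 2*4.88 = 19.06 m.
Hydraulic radius R = A/P = 45.38 / 19.06 = 2.3811 m.

2.3811


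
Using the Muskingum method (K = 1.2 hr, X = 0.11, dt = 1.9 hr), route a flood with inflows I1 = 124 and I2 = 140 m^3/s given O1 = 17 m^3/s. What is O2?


Muskingum coefficients:
denom = 2*K*(1-X) + dt = 2*1.2*(1-0.11) + 1.9 = 4.036.
C0 = (dt - 2*K*X)/denom = (1.9 - 2*1.2*0.11)/4.036 = 0.4054.
C1 = (dt + 2*K*X)/denom = (1.9 + 2*1.2*0.11)/4.036 = 0.5362.
C2 = (2*K*(1-X) - dt)/denom = 0.0585.
O2 = C0*I2 + C1*I1 + C2*O1
   = 0.4054*140 + 0.5362*124 + 0.0585*17
   = 124.23 m^3/s.

124.23


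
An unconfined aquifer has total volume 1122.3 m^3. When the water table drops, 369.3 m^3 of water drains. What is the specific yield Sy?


Specific yield Sy = Volume drained / Total volume.
Sy = 369.3 / 1122.3
   = 0.3291.

0.3291


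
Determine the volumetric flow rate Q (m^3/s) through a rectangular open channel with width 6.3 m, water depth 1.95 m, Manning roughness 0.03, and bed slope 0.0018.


For a rectangular channel, the cross-sectional area A = b * y = 6.3 * 1.95 = 12.29 m^2.
The wetted perimeter P = b + 2y = 6.3 + 2*1.95 = 10.2 m.
Hydraulic radius R = A/P = 12.29/10.2 = 1.2044 m.
Velocity V = (1/n)*R^(2/3)*S^(1/2) = (1/0.03)*1.2044^(2/3)*0.0018^(1/2) = 1.6009 m/s.
Discharge Q = A * V = 12.29 * 1.6009 = 19.667 m^3/s.

19.667


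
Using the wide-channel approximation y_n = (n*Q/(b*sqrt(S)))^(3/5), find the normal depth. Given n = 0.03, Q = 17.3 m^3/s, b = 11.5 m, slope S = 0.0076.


We use the wide-channel approximation y_n = (n*Q/(b*sqrt(S)))^(3/5).
sqrt(S) = sqrt(0.0076) = 0.087178.
Numerator: n*Q = 0.03 * 17.3 = 0.519.
Denominator: b*sqrt(S) = 11.5 * 0.087178 = 1.002547.
arg = 0.5177.
y_n = 0.5177^(3/5) = 0.6737 m.

0.6737


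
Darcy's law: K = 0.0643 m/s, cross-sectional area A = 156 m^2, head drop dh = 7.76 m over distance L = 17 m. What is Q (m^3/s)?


Darcy's law: Q = K * A * i, where i = dh/L.
Hydraulic gradient i = 7.76 / 17 = 0.456471.
Q = 0.0643 * 156 * 0.456471
  = 4.5788 m^3/s.

4.5788


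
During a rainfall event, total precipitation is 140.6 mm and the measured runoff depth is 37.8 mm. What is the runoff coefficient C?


The runoff coefficient C = runoff depth / rainfall depth.
C = 37.8 / 140.6
  = 0.2688.

0.2688


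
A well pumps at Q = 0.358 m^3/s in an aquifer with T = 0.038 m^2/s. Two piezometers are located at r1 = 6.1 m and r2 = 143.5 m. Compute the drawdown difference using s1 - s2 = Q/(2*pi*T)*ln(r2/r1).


Thiem equation: s1 - s2 = Q/(2*pi*T) * ln(r2/r1).
ln(r2/r1) = ln(143.5/6.1) = 3.158.
Q/(2*pi*T) = 0.358 / (2*pi*0.038) = 0.358 / 0.2388 = 1.4994.
s1 - s2 = 1.4994 * 3.158 = 4.7352 m.

4.7352


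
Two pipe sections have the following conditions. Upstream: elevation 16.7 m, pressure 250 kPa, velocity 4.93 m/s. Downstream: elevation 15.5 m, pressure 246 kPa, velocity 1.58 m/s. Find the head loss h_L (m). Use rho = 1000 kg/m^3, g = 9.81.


Total head at each section: H = z + p/(rho*g) + V^2/(2g).
H1 = 16.7 + 250*1000/(1000*9.81) + 4.93^2/(2*9.81)
   = 16.7 + 25.484 + 1.2388
   = 43.423 m.
H2 = 15.5 + 246*1000/(1000*9.81) + 1.58^2/(2*9.81)
   = 15.5 + 25.076 + 0.1272
   = 40.704 m.
h_L = H1 - H2 = 43.423 - 40.704 = 2.719 m.

2.719


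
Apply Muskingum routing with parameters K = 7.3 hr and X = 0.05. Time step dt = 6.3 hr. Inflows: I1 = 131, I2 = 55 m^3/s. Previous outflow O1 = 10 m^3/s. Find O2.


Muskingum coefficients:
denom = 2*K*(1-X) + dt = 2*7.3*(1-0.05) + 6.3 = 20.17.
C0 = (dt - 2*K*X)/denom = (6.3 - 2*7.3*0.05)/20.17 = 0.2762.
C1 = (dt + 2*K*X)/denom = (6.3 + 2*7.3*0.05)/20.17 = 0.3485.
C2 = (2*K*(1-X) - dt)/denom = 0.3753.
O2 = C0*I2 + C1*I1 + C2*O1
   = 0.2762*55 + 0.3485*131 + 0.3753*10
   = 64.6 m^3/s.

64.6


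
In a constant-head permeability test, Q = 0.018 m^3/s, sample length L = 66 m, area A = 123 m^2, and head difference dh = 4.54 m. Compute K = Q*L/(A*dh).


From K = Q*L / (A*dh):
Numerator: Q*L = 0.018 * 66 = 1.188.
Denominator: A*dh = 123 * 4.54 = 558.42.
K = 1.188 / 558.42 = 0.002127 m/s.

0.002127


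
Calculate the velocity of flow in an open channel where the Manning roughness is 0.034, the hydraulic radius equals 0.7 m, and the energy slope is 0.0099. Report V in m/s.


Manning's equation gives V = (1/n) * R^(2/3) * S^(1/2).
First, compute R^(2/3) = 0.7^(2/3) = 0.7884.
Next, S^(1/2) = 0.0099^(1/2) = 0.099499.
Then 1/n = 1/0.034 = 29.41.
V = 29.41 * 0.7884 * 0.099499 = 2.3071 m/s.

2.3071


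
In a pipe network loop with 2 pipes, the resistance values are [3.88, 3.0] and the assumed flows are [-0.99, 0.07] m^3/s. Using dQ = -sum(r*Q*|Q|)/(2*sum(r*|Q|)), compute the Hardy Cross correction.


Numerator terms (r*Q*|Q|): 3.88*-0.99*|-0.99| = -3.8028; 3.0*0.07*|0.07| = 0.0147.
Sum of numerator = -3.7881.
Denominator terms (r*|Q|): 3.88*|-0.99| = 3.8412; 3.0*|0.07| = 0.21.
2 * sum of denominator = 2 * 4.0512 = 8.1024.
dQ = --3.7881 / 8.1024 = 0.4675 m^3/s.

0.4675


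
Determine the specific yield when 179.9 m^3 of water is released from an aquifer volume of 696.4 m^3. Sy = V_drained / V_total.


Specific yield Sy = Volume drained / Total volume.
Sy = 179.9 / 696.4
   = 0.2583.

0.2583


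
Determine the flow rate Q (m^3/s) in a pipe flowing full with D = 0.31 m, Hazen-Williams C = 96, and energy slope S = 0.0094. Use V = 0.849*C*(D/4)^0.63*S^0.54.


For a full circular pipe, R = D/4 = 0.31/4 = 0.0775 m.
V = 0.849 * 96 * 0.0775^0.63 * 0.0094^0.54
  = 0.849 * 96 * 0.199646 * 0.080443
  = 1.309 m/s.
Pipe area A = pi*D^2/4 = pi*0.31^2/4 = 0.0755 m^2.
Q = A * V = 0.0755 * 1.309 = 0.0988 m^3/s.

0.0988


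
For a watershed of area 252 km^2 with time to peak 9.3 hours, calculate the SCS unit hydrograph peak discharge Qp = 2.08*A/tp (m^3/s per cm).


SCS formula: Qp = 2.08 * A / tp.
Qp = 2.08 * 252 / 9.3
   = 524.16 / 9.3
   = 56.36 m^3/s per cm.

56.36


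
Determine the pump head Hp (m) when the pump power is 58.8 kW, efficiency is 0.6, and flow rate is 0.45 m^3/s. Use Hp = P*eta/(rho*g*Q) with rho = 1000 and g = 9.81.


Pump head formula: Hp = P * eta / (rho * g * Q).
Numerator: P * eta = 58.8 * 1000 * 0.6 = 35280.0 W.
Denominator: rho * g * Q = 1000 * 9.81 * 0.45 = 4414.5.
Hp = 35280.0 / 4414.5 = 7.99 m.

7.99


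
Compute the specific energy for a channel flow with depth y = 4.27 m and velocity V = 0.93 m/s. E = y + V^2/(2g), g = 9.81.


Specific energy E = y + V^2/(2g).
Velocity head = V^2/(2g) = 0.93^2 / (2*9.81) = 0.8649 / 19.62 = 0.0441 m.
E = 4.27 + 0.0441 = 4.3141 m.

4.3141


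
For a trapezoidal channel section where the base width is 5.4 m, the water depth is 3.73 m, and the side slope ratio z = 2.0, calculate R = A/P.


For a trapezoidal section with side slope z:
A = (b + z*y)*y = (5.4 + 2.0*3.73)*3.73 = 47.968 m^2.
P = b + 2*y*sqrt(1 + z^2) = 5.4 + 2*3.73*sqrt(1 + 2.0^2) = 22.081 m.
R = A/P = 47.968 / 22.081 = 2.1723 m.

2.1723


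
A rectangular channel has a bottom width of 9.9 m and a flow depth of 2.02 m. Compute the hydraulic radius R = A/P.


For a rectangular section:
Flow area A = b * y = 9.9 * 2.02 = 20.0 m^2.
Wetted perimeter P = b + 2y = 9.9 + 2*2.02 = 13.94 m.
Hydraulic radius R = A/P = 20.0 / 13.94 = 1.4346 m.

1.4346


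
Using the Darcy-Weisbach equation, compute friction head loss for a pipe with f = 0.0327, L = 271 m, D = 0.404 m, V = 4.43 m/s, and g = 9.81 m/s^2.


Darcy-Weisbach equation: h_f = f * (L/D) * V^2/(2g).
f * L/D = 0.0327 * 271/0.404 = 21.9349.
V^2/(2g) = 4.43^2 / (2*9.81) = 19.6249 / 19.62 = 1.0002 m.
h_f = 21.9349 * 1.0002 = 21.94 m.

21.94


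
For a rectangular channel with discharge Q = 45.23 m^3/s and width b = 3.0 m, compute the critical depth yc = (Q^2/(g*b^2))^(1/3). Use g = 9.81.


Using yc = (Q^2 / (g * b^2))^(1/3):
Q^2 = 45.23^2 = 2045.75.
g * b^2 = 9.81 * 3.0^2 = 9.81 * 9.0 = 88.29.
Q^2 / (g*b^2) = 2045.75 / 88.29 = 23.1708.
yc = 23.1708^(1/3) = 2.8509 m.

2.8509


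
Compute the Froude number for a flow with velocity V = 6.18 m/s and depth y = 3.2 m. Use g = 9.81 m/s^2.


The Froude number is defined as Fr = V / sqrt(g*y).
g*y = 9.81 * 3.2 = 31.392.
sqrt(g*y) = sqrt(31.392) = 5.6029.
Fr = 6.18 / 5.6029 = 1.103.

1.103


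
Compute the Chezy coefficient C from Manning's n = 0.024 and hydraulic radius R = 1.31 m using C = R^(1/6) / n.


The Chezy coefficient relates to Manning's n through C = R^(1/6) / n.
R^(1/6) = 1.31^(1/6) = 1.046033.
C = 1.046033 / 0.024 = 43.58 m^(1/2)/s.

43.58


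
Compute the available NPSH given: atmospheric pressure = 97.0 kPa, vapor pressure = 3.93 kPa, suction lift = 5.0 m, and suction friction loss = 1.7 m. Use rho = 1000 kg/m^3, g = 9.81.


NPSHa = p_atm/(rho*g) - z_s - hf_s - p_vap/(rho*g).
p_atm/(rho*g) = 97.0*1000 / (1000*9.81) = 9.888 m.
p_vap/(rho*g) = 3.93*1000 / (1000*9.81) = 0.401 m.
NPSHa = 9.888 - 5.0 - 1.7 - 0.401
      = 2.79 m.

2.79


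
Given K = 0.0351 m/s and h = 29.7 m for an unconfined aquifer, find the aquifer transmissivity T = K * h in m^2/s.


Transmissivity is defined as T = K * h.
T = 0.0351 * 29.7
  = 1.0425 m^2/s.

1.0425


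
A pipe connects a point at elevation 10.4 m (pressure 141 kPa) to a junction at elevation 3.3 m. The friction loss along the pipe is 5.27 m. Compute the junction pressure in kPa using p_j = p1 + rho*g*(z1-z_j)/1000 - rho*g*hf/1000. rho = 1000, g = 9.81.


Junction pressure: p_j = p1 + rho*g*(z1 - z_j)/1000 - rho*g*hf/1000.
Elevation term = 1000*9.81*(10.4 - 3.3)/1000 = 69.651 kPa.
Friction term = 1000*9.81*5.27/1000 = 51.699 kPa.
p_j = 141 + 69.651 - 51.699 = 158.95 kPa.

158.95


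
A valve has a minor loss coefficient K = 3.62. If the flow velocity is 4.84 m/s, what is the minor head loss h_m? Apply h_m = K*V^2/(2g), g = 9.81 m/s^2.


Minor loss formula: h_m = K * V^2/(2g).
V^2 = 4.84^2 = 23.4256.
V^2/(2g) = 23.4256 / 19.62 = 1.194 m.
h_m = 3.62 * 1.194 = 4.3222 m.

4.3222


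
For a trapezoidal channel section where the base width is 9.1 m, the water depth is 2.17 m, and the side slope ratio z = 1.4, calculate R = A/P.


For a trapezoidal section with side slope z:
A = (b + z*y)*y = (9.1 + 1.4*2.17)*2.17 = 26.339 m^2.
P = b + 2*y*sqrt(1 + z^2) = 9.1 + 2*2.17*sqrt(1 + 1.4^2) = 16.567 m.
R = A/P = 26.339 / 16.567 = 1.5899 m.

1.5899


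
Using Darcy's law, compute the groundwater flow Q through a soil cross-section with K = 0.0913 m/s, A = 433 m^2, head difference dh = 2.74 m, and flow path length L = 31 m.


Darcy's law: Q = K * A * i, where i = dh/L.
Hydraulic gradient i = 2.74 / 31 = 0.088387.
Q = 0.0913 * 433 * 0.088387
  = 3.4942 m^3/s.

3.4942


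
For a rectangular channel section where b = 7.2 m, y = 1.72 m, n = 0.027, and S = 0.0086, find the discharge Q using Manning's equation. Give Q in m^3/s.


For a rectangular channel, the cross-sectional area A = b * y = 7.2 * 1.72 = 12.38 m^2.
The wetted perimeter P = b + 2y = 7.2 + 2*1.72 = 10.64 m.
Hydraulic radius R = A/P = 12.38/10.64 = 1.1639 m.
Velocity V = (1/n)*R^(2/3)*S^(1/2) = (1/0.027)*1.1639^(2/3)*0.0086^(1/2) = 3.8004 m/s.
Discharge Q = A * V = 12.38 * 3.8004 = 47.064 m^3/s.

47.064


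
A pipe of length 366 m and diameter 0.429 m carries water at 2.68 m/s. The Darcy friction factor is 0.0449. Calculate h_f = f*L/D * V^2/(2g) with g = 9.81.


Darcy-Weisbach equation: h_f = f * (L/D) * V^2/(2g).
f * L/D = 0.0449 * 366/0.429 = 38.3063.
V^2/(2g) = 2.68^2 / (2*9.81) = 7.1824 / 19.62 = 0.3661 m.
h_f = 38.3063 * 0.3661 = 14.023 m.

14.023


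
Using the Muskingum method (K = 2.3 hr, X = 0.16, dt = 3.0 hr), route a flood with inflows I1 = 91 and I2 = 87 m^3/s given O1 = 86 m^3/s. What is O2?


Muskingum coefficients:
denom = 2*K*(1-X) + dt = 2*2.3*(1-0.16) + 3.0 = 6.864.
C0 = (dt - 2*K*X)/denom = (3.0 - 2*2.3*0.16)/6.864 = 0.3298.
C1 = (dt + 2*K*X)/denom = (3.0 + 2*2.3*0.16)/6.864 = 0.5443.
C2 = (2*K*(1-X) - dt)/denom = 0.1259.
O2 = C0*I2 + C1*I1 + C2*O1
   = 0.3298*87 + 0.5443*91 + 0.1259*86
   = 89.05 m^3/s.

89.05


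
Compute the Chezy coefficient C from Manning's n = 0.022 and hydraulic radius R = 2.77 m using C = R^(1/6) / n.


The Chezy coefficient relates to Manning's n through C = R^(1/6) / n.
R^(1/6) = 2.77^(1/6) = 1.185077.
C = 1.185077 / 0.022 = 53.87 m^(1/2)/s.

53.87


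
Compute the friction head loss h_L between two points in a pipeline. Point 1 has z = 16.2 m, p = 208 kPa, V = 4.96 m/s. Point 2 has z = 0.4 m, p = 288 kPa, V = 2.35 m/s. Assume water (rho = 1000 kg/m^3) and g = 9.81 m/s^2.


Total head at each section: H = z + p/(rho*g) + V^2/(2g).
H1 = 16.2 + 208*1000/(1000*9.81) + 4.96^2/(2*9.81)
   = 16.2 + 21.203 + 1.2539
   = 38.657 m.
H2 = 0.4 + 288*1000/(1000*9.81) + 2.35^2/(2*9.81)
   = 0.4 + 29.358 + 0.2815
   = 30.039 m.
h_L = H1 - H2 = 38.657 - 30.039 = 8.617 m.

8.617


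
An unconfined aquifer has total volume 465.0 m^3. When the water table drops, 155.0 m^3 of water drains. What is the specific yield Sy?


Specific yield Sy = Volume drained / Total volume.
Sy = 155.0 / 465.0
   = 0.3333.

0.3333


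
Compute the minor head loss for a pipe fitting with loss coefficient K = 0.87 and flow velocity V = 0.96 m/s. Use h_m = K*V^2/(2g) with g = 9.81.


Minor loss formula: h_m = K * V^2/(2g).
V^2 = 0.96^2 = 0.9216.
V^2/(2g) = 0.9216 / 19.62 = 0.047 m.
h_m = 0.87 * 0.047 = 0.0409 m.

0.0409


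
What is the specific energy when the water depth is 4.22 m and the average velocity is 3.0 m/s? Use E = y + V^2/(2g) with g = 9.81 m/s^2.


Specific energy E = y + V^2/(2g).
Velocity head = V^2/(2g) = 3.0^2 / (2*9.81) = 9.0 / 19.62 = 0.4587 m.
E = 4.22 + 0.4587 = 4.6787 m.

4.6787


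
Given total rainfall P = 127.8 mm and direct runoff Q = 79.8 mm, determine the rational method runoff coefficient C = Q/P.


The runoff coefficient C = runoff depth / rainfall depth.
C = 79.8 / 127.8
  = 0.6244.

0.6244


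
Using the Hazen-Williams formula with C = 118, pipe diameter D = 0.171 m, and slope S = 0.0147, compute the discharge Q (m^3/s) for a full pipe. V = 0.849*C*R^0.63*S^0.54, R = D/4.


For a full circular pipe, R = D/4 = 0.171/4 = 0.0428 m.
V = 0.849 * 118 * 0.0428^0.63 * 0.0147^0.54
  = 0.849 * 118 * 0.137243 * 0.102412
  = 1.4081 m/s.
Pipe area A = pi*D^2/4 = pi*0.171^2/4 = 0.023 m^2.
Q = A * V = 0.023 * 1.4081 = 0.0323 m^3/s.

0.0323


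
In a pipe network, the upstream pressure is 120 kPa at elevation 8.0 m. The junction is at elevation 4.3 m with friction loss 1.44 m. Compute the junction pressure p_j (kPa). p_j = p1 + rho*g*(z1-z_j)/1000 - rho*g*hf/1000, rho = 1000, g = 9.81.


Junction pressure: p_j = p1 + rho*g*(z1 - z_j)/1000 - rho*g*hf/1000.
Elevation term = 1000*9.81*(8.0 - 4.3)/1000 = 36.297 kPa.
Friction term = 1000*9.81*1.44/1000 = 14.126 kPa.
p_j = 120 + 36.297 - 14.126 = 142.17 kPa.

142.17


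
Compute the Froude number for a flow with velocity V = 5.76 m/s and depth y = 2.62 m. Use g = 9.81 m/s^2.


The Froude number is defined as Fr = V / sqrt(g*y).
g*y = 9.81 * 2.62 = 25.7022.
sqrt(g*y) = sqrt(25.7022) = 5.0697.
Fr = 5.76 / 5.0697 = 1.1362.

1.1362


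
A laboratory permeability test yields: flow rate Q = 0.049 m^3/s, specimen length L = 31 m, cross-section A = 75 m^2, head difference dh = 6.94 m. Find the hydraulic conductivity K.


From K = Q*L / (A*dh):
Numerator: Q*L = 0.049 * 31 = 1.519.
Denominator: A*dh = 75 * 6.94 = 520.5.
K = 1.519 / 520.5 = 0.002918 m/s.

0.002918


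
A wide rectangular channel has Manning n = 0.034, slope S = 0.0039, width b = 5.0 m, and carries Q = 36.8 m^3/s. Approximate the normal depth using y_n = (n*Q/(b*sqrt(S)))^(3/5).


We use the wide-channel approximation y_n = (n*Q/(b*sqrt(S)))^(3/5).
sqrt(S) = sqrt(0.0039) = 0.06245.
Numerator: n*Q = 0.034 * 36.8 = 1.2512.
Denominator: b*sqrt(S) = 5.0 * 0.06245 = 0.31225.
arg = 4.007.
y_n = 4.007^(3/5) = 2.2998 m.

2.2998


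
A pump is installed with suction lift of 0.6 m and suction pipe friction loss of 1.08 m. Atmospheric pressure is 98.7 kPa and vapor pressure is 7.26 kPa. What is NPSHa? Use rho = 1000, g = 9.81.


NPSHa = p_atm/(rho*g) - z_s - hf_s - p_vap/(rho*g).
p_atm/(rho*g) = 98.7*1000 / (1000*9.81) = 10.061 m.
p_vap/(rho*g) = 7.26*1000 / (1000*9.81) = 0.74 m.
NPSHa = 10.061 - 0.6 - 1.08 - 0.74
      = 7.64 m.

7.64


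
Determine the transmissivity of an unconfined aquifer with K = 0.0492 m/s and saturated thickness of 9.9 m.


Transmissivity is defined as T = K * h.
T = 0.0492 * 9.9
  = 0.4871 m^2/s.

0.4871


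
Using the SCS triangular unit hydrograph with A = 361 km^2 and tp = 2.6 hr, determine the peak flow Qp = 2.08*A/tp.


SCS formula: Qp = 2.08 * A / tp.
Qp = 2.08 * 361 / 2.6
   = 750.88 / 2.6
   = 288.8 m^3/s per cm.

288.8


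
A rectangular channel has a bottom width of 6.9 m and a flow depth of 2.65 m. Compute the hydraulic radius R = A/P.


For a rectangular section:
Flow area A = b * y = 6.9 * 2.65 = 18.29 m^2.
Wetted perimeter P = b + 2y = 6.9 + 2*2.65 = 12.2 m.
Hydraulic radius R = A/P = 18.29 / 12.2 = 1.4988 m.

1.4988


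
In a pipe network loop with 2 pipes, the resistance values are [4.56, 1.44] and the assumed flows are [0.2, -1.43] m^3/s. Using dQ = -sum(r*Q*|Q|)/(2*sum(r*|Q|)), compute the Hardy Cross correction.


Numerator terms (r*Q*|Q|): 4.56*0.2*|0.2| = 0.1824; 1.44*-1.43*|-1.43| = -2.9447.
Sum of numerator = -2.7623.
Denominator terms (r*|Q|): 4.56*|0.2| = 0.912; 1.44*|-1.43| = 2.0592.
2 * sum of denominator = 2 * 2.9712 = 5.9424.
dQ = --2.7623 / 5.9424 = 0.4648 m^3/s.

0.4648


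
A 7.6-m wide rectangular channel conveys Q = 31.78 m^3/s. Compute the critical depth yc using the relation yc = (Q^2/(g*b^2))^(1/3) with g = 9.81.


Using yc = (Q^2 / (g * b^2))^(1/3):
Q^2 = 31.78^2 = 1009.97.
g * b^2 = 9.81 * 7.6^2 = 9.81 * 57.76 = 566.63.
Q^2 / (g*b^2) = 1009.97 / 566.63 = 1.7824.
yc = 1.7824^(1/3) = 1.2125 m.

1.2125


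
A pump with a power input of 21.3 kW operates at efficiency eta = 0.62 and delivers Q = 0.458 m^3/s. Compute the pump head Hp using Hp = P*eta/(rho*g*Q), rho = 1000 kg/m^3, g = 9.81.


Pump head formula: Hp = P * eta / (rho * g * Q).
Numerator: P * eta = 21.3 * 1000 * 0.62 = 13206.0 W.
Denominator: rho * g * Q = 1000 * 9.81 * 0.458 = 4492.98.
Hp = 13206.0 / 4492.98 = 2.94 m.

2.94


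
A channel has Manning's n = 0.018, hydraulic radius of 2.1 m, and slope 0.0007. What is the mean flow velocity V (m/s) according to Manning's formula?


Manning's equation gives V = (1/n) * R^(2/3) * S^(1/2).
First, compute R^(2/3) = 2.1^(2/3) = 1.6399.
Next, S^(1/2) = 0.0007^(1/2) = 0.026458.
Then 1/n = 1/0.018 = 55.56.
V = 55.56 * 1.6399 * 0.026458 = 2.4104 m/s.

2.4104


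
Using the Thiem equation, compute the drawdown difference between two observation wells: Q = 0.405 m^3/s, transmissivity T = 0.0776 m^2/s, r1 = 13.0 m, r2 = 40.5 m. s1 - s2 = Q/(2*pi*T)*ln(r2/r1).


Thiem equation: s1 - s2 = Q/(2*pi*T) * ln(r2/r1).
ln(r2/r1) = ln(40.5/13.0) = 1.1364.
Q/(2*pi*T) = 0.405 / (2*pi*0.0776) = 0.405 / 0.4876 = 0.8306.
s1 - s2 = 0.8306 * 1.1364 = 0.9439 m.

0.9439


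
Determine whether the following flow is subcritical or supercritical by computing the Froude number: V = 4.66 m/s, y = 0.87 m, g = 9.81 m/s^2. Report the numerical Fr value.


The Froude number is defined as Fr = V / sqrt(g*y).
g*y = 9.81 * 0.87 = 8.5347.
sqrt(g*y) = sqrt(8.5347) = 2.9214.
Fr = 4.66 / 2.9214 = 1.5951.
Since Fr > 1, the flow is supercritical.

1.5951


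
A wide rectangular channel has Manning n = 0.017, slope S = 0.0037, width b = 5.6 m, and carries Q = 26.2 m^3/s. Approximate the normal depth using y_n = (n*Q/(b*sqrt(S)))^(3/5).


We use the wide-channel approximation y_n = (n*Q/(b*sqrt(S)))^(3/5).
sqrt(S) = sqrt(0.0037) = 0.060828.
Numerator: n*Q = 0.017 * 26.2 = 0.4454.
Denominator: b*sqrt(S) = 5.6 * 0.060828 = 0.340637.
arg = 1.3076.
y_n = 1.3076^(3/5) = 1.1746 m.

1.1746


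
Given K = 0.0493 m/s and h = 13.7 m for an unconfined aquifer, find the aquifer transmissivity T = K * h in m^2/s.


Transmissivity is defined as T = K * h.
T = 0.0493 * 13.7
  = 0.6754 m^2/s.

0.6754


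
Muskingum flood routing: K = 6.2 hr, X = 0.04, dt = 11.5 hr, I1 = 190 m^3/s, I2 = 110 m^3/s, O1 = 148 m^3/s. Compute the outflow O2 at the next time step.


Muskingum coefficients:
denom = 2*K*(1-X) + dt = 2*6.2*(1-0.04) + 11.5 = 23.404.
C0 = (dt - 2*K*X)/denom = (11.5 - 2*6.2*0.04)/23.404 = 0.4702.
C1 = (dt + 2*K*X)/denom = (11.5 + 2*6.2*0.04)/23.404 = 0.5126.
C2 = (2*K*(1-X) - dt)/denom = 0.0173.
O2 = C0*I2 + C1*I1 + C2*O1
   = 0.4702*110 + 0.5126*190 + 0.0173*148
   = 151.66 m^3/s.

151.66


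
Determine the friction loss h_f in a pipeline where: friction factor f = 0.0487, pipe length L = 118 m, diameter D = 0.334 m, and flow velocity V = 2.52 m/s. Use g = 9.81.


Darcy-Weisbach equation: h_f = f * (L/D) * V^2/(2g).
f * L/D = 0.0487 * 118/0.334 = 17.2054.
V^2/(2g) = 2.52^2 / (2*9.81) = 6.3504 / 19.62 = 0.3237 m.
h_f = 17.2054 * 0.3237 = 5.569 m.

5.569


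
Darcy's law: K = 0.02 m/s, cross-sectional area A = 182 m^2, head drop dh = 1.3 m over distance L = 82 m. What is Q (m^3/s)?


Darcy's law: Q = K * A * i, where i = dh/L.
Hydraulic gradient i = 1.3 / 82 = 0.015854.
Q = 0.02 * 182 * 0.015854
  = 0.0577 m^3/s.

0.0577


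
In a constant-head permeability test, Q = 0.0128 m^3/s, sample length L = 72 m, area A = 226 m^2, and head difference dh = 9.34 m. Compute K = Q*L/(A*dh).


From K = Q*L / (A*dh):
Numerator: Q*L = 0.0128 * 72 = 0.9216.
Denominator: A*dh = 226 * 9.34 = 2110.84.
K = 0.9216 / 2110.84 = 0.000437 m/s.

0.000437


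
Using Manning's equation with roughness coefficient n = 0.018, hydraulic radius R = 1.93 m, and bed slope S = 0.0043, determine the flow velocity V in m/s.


Manning's equation gives V = (1/n) * R^(2/3) * S^(1/2).
First, compute R^(2/3) = 1.93^(2/3) = 1.5501.
Next, S^(1/2) = 0.0043^(1/2) = 0.065574.
Then 1/n = 1/0.018 = 55.56.
V = 55.56 * 1.5501 * 0.065574 = 5.6472 m/s.

5.6472


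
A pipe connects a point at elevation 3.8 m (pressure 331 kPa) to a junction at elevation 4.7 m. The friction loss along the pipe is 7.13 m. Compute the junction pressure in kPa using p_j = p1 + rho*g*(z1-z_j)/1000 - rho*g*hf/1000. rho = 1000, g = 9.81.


Junction pressure: p_j = p1 + rho*g*(z1 - z_j)/1000 - rho*g*hf/1000.
Elevation term = 1000*9.81*(3.8 - 4.7)/1000 = -8.829 kPa.
Friction term = 1000*9.81*7.13/1000 = 69.945 kPa.
p_j = 331 + -8.829 - 69.945 = 252.23 kPa.

252.23


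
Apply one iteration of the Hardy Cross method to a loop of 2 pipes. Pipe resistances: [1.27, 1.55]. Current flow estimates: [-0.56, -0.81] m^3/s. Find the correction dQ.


Numerator terms (r*Q*|Q|): 1.27*-0.56*|-0.56| = -0.3983; 1.55*-0.81*|-0.81| = -1.017.
Sum of numerator = -1.4152.
Denominator terms (r*|Q|): 1.27*|-0.56| = 0.7112; 1.55*|-0.81| = 1.2555.
2 * sum of denominator = 2 * 1.9667 = 3.9334.
dQ = --1.4152 / 3.9334 = 0.3598 m^3/s.

0.3598


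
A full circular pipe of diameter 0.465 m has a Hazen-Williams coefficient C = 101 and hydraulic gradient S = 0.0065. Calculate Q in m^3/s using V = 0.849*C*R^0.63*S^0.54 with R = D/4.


For a full circular pipe, R = D/4 = 0.465/4 = 0.1163 m.
V = 0.849 * 101 * 0.1163^0.63 * 0.0065^0.54
  = 0.849 * 101 * 0.257749 * 0.065913
  = 1.4568 m/s.
Pipe area A = pi*D^2/4 = pi*0.465^2/4 = 0.1698 m^2.
Q = A * V = 0.1698 * 1.4568 = 0.2474 m^3/s.

0.2474


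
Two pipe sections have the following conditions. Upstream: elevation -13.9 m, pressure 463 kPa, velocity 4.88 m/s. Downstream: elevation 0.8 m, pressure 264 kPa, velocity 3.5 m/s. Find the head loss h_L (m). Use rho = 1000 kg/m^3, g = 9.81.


Total head at each section: H = z + p/(rho*g) + V^2/(2g).
H1 = -13.9 + 463*1000/(1000*9.81) + 4.88^2/(2*9.81)
   = -13.9 + 47.197 + 1.2138
   = 34.511 m.
H2 = 0.8 + 264*1000/(1000*9.81) + 3.5^2/(2*9.81)
   = 0.8 + 26.911 + 0.6244
   = 28.336 m.
h_L = H1 - H2 = 34.511 - 28.336 = 6.175 m.

6.175


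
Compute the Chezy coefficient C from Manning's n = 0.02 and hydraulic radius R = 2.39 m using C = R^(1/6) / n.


The Chezy coefficient relates to Manning's n through C = R^(1/6) / n.
R^(1/6) = 2.39^(1/6) = 1.156289.
C = 1.156289 / 0.02 = 57.81 m^(1/2)/s.

57.81


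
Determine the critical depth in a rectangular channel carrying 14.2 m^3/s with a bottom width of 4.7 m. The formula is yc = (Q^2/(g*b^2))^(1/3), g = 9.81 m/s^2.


Using yc = (Q^2 / (g * b^2))^(1/3):
Q^2 = 14.2^2 = 201.64.
g * b^2 = 9.81 * 4.7^2 = 9.81 * 22.09 = 216.7.
Q^2 / (g*b^2) = 201.64 / 216.7 = 0.9305.
yc = 0.9305^(1/3) = 0.9763 m.

0.9763


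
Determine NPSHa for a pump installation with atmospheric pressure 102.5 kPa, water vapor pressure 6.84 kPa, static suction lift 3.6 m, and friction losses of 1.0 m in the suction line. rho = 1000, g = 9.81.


NPSHa = p_atm/(rho*g) - z_s - hf_s - p_vap/(rho*g).
p_atm/(rho*g) = 102.5*1000 / (1000*9.81) = 10.449 m.
p_vap/(rho*g) = 6.84*1000 / (1000*9.81) = 0.697 m.
NPSHa = 10.449 - 3.6 - 1.0 - 0.697
      = 5.15 m.

5.15


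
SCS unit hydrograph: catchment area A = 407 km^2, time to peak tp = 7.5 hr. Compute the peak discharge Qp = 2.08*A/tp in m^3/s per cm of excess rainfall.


SCS formula: Qp = 2.08 * A / tp.
Qp = 2.08 * 407 / 7.5
   = 846.56 / 7.5
   = 112.87 m^3/s per cm.

112.87


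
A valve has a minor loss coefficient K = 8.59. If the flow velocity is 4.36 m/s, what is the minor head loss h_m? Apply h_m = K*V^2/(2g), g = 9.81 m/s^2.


Minor loss formula: h_m = K * V^2/(2g).
V^2 = 4.36^2 = 19.0096.
V^2/(2g) = 19.0096 / 19.62 = 0.9689 m.
h_m = 8.59 * 0.9689 = 8.3228 m.

8.3228


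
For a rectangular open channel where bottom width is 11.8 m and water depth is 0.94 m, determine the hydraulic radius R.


For a rectangular section:
Flow area A = b * y = 11.8 * 0.94 = 11.09 m^2.
Wetted perimeter P = b + 2y = 11.8 + 2*0.94 = 13.68 m.
Hydraulic radius R = A/P = 11.09 / 13.68 = 0.8108 m.

0.8108


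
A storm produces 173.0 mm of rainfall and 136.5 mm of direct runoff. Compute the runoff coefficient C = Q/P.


The runoff coefficient C = runoff depth / rainfall depth.
C = 136.5 / 173.0
  = 0.789.

0.789


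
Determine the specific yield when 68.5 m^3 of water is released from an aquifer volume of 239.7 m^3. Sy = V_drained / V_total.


Specific yield Sy = Volume drained / Total volume.
Sy = 68.5 / 239.7
   = 0.2858.

0.2858


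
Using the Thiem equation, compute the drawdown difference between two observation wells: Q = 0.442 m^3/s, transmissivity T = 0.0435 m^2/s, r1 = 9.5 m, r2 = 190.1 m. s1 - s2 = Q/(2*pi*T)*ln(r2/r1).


Thiem equation: s1 - s2 = Q/(2*pi*T) * ln(r2/r1).
ln(r2/r1) = ln(190.1/9.5) = 2.9963.
Q/(2*pi*T) = 0.442 / (2*pi*0.0435) = 0.442 / 0.2733 = 1.6172.
s1 - s2 = 1.6172 * 2.9963 = 4.8454 m.

4.8454


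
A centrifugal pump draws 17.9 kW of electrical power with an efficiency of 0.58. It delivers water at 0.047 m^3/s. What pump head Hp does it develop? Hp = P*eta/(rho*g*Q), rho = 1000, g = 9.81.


Pump head formula: Hp = P * eta / (rho * g * Q).
Numerator: P * eta = 17.9 * 1000 * 0.58 = 10382.0 W.
Denominator: rho * g * Q = 1000 * 9.81 * 0.047 = 461.07.
Hp = 10382.0 / 461.07 = 22.52 m.

22.52


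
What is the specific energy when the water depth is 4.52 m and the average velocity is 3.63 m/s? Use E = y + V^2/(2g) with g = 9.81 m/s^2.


Specific energy E = y + V^2/(2g).
Velocity head = V^2/(2g) = 3.63^2 / (2*9.81) = 13.1769 / 19.62 = 0.6716 m.
E = 4.52 + 0.6716 = 5.1916 m.

5.1916


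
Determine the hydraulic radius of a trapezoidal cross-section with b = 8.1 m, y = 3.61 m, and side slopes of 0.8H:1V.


For a trapezoidal section with side slope z:
A = (b + z*y)*y = (8.1 + 0.8*3.61)*3.61 = 39.667 m^2.
P = b + 2*y*sqrt(1 + z^2) = 8.1 + 2*3.61*sqrt(1 + 0.8^2) = 17.346 m.
R = A/P = 39.667 / 17.346 = 2.2868 m.

2.2868


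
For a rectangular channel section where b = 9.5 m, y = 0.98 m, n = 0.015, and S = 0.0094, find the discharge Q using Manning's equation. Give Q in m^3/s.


For a rectangular channel, the cross-sectional area A = b * y = 9.5 * 0.98 = 9.31 m^2.
The wetted perimeter P = b + 2y = 9.5 + 2*0.98 = 11.46 m.
Hydraulic radius R = A/P = 9.31/11.46 = 0.8124 m.
Velocity V = (1/n)*R^(2/3)*S^(1/2) = (1/0.015)*0.8124^(2/3)*0.0094^(1/2) = 5.6275 m/s.
Discharge Q = A * V = 9.31 * 5.6275 = 52.392 m^3/s.

52.392


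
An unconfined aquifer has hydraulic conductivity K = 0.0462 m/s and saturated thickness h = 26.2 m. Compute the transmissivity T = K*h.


Transmissivity is defined as T = K * h.
T = 0.0462 * 26.2
  = 1.2104 m^2/s.

1.2104


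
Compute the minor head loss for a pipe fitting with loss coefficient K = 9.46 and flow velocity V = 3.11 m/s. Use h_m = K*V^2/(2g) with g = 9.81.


Minor loss formula: h_m = K * V^2/(2g).
V^2 = 3.11^2 = 9.6721.
V^2/(2g) = 9.6721 / 19.62 = 0.493 m.
h_m = 9.46 * 0.493 = 4.6635 m.

4.6635


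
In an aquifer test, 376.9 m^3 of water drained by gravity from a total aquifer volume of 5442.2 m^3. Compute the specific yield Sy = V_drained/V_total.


Specific yield Sy = Volume drained / Total volume.
Sy = 376.9 / 5442.2
   = 0.0693.

0.0693


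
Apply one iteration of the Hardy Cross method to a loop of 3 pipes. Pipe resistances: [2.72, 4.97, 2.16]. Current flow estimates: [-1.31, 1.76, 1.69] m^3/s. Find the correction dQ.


Numerator terms (r*Q*|Q|): 2.72*-1.31*|-1.31| = -4.6678; 4.97*1.76*|1.76| = 15.3951; 2.16*1.69*|1.69| = 6.1692.
Sum of numerator = 16.8965.
Denominator terms (r*|Q|): 2.72*|-1.31| = 3.5632; 4.97*|1.76| = 8.7472; 2.16*|1.69| = 3.6504.
2 * sum of denominator = 2 * 15.9608 = 31.9216.
dQ = -16.8965 / 31.9216 = -0.5293 m^3/s.

-0.5293


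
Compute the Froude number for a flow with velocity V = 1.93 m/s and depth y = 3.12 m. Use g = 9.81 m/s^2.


The Froude number is defined as Fr = V / sqrt(g*y).
g*y = 9.81 * 3.12 = 30.6072.
sqrt(g*y) = sqrt(30.6072) = 5.5324.
Fr = 1.93 / 5.5324 = 0.3489.

0.3489
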